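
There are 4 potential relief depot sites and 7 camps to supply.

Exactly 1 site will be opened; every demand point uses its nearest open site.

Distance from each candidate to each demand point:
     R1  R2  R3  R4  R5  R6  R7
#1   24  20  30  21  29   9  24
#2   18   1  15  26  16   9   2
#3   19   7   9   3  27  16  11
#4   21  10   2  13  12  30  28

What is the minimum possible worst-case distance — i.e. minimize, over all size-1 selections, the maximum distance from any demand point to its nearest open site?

Open {#2}.
  Farthest demand point is R4 at distance 26 (to #2); all others are ≤ 26.
With {#3} the worst case is 27.
With {#1} the worst case is 30.
No size-1 selection achieves below 26.

26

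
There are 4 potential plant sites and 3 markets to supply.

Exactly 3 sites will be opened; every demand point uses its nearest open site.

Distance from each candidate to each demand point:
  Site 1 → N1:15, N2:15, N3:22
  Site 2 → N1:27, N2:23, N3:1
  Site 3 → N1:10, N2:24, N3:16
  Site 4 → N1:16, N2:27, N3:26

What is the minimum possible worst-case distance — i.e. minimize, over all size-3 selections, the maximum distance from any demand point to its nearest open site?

15

Open {Site 1, Site 2, Site 3}.
  Farthest demand point is N2 at distance 15 (to Site 1); all others are ≤ 15.
With {Site 1, Site 2, Site 4} the worst case is 15.
With {Site 1, Site 3, Site 4} the worst case is 16.
No size-3 selection achieves below 15.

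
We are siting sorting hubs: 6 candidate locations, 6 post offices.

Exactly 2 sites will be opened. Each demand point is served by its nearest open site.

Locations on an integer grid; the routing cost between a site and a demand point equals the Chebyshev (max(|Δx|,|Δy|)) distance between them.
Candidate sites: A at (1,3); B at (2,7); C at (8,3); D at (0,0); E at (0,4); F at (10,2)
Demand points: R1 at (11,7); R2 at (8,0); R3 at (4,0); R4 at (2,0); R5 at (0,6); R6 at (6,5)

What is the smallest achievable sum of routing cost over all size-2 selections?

18

Open {A, C}.
  R1→C 4, R2→C 3, R3→A 3, R4→A 3, R5→A 3, R6→C 2  ⇒ total 18.
Compare {C, E}: total 19.
Compare {A, F}: total 20.
No size-2 selection does better; minimum is 18.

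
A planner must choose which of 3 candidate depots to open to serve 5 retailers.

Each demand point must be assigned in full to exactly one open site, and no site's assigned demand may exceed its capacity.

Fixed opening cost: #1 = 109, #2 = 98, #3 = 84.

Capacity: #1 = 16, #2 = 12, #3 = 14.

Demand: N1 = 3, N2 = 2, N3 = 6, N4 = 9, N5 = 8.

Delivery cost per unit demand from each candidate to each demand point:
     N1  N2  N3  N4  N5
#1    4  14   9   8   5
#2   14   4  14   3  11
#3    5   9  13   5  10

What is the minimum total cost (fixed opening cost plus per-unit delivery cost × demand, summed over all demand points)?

Open {#1, #3}; cheapest assignment that respects the capacities:
  #1 (cap 16, load 14): N3, N5 — cost 6×9 + 8×5 = 94
  #3 (cap 14, load 14): N1, N2, N4 — cost 3×5 + 2×9 + 9×5 = 78
  Shipping 172, fixed 193 → total 365.
  Any other capacity-feasible assignment to {#1, #3} ships for at least 172.
Compare {#1, #2}: its best feasible assignment gives total 398.
Compare {#1, #2, #3}: its best feasible assignment gives total 435.
Every other set of open sites that can feasibly serve all demand totals ≥ 398 even under its best assignment. Minimum: 365.

365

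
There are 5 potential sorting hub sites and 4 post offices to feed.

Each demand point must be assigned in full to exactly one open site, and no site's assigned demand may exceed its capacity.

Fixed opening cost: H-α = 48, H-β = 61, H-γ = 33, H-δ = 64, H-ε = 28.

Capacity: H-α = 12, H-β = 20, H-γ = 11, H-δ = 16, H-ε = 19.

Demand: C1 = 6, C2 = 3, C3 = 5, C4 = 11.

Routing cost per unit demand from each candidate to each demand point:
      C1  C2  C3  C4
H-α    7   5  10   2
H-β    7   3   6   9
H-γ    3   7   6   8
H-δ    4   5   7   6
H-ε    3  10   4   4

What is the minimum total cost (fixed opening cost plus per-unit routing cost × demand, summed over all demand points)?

Open {H-γ, H-ε}; cheapest assignment that respects the capacities:
  H-γ (cap 11, load 9): C1, C2 — cost 6×3 + 3×7 = 39
  H-ε (cap 19, load 16): C3, C4 — cost 5×4 + 11×4 = 64
  Shipping 103, fixed 61 → total 164.
  Any other capacity-feasible assignment to {H-γ, H-ε} ships for at least 103.
Compare {H-α, H-ε}: its best feasible assignment gives total 166.
Compare {H-β, H-ε}: its best feasible assignment gives total 190.
Every other set of open sites that can feasibly serve all demand totals ≥ 166 even under its best assignment. Minimum: 164.

164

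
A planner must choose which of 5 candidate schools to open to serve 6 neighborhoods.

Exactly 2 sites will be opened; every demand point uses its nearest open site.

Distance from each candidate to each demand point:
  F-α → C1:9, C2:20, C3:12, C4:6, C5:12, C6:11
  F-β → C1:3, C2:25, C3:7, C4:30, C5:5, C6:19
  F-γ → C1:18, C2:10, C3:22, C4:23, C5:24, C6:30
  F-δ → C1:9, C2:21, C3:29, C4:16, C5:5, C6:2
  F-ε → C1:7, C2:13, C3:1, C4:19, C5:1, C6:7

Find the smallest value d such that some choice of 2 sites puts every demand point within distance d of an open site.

Open {F-α, F-γ}.
  Farthest demand point is C3 at distance 12 (to F-α); all others are ≤ 12.
With {F-α, F-ε} the worst case is 13.
With {F-δ, F-ε} the worst case is 16.
No size-2 selection achieves below 12.

12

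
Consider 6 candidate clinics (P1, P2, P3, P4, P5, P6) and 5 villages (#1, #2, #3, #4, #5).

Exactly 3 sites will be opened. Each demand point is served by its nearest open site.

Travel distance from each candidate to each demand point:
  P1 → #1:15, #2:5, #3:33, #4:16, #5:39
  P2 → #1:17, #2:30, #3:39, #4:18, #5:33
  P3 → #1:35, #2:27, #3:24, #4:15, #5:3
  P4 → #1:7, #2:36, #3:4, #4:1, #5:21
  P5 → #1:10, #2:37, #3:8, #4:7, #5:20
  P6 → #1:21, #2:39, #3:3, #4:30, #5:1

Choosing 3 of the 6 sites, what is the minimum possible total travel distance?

17

Open {P1, P4, P6}.
  #1→P4 7, #2→P1 5, #3→P6 3, #4→P4 1, #5→P6 1  ⇒ total 17.
Compare {P1, P3, P4}: total 20.
Compare {P1, P5, P6}: total 26.
No size-3 selection does better; minimum is 17.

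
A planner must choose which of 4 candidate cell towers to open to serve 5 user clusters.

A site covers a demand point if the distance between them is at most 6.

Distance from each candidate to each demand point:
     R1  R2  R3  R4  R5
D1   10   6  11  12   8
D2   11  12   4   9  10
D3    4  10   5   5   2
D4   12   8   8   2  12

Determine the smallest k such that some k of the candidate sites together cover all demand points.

Coverage sets (demand points within 6 of each site):
  D1: {R2}
  D2: {R3}
  D3: {R1, R3, R4, R5}
  D4: {R4}
No single site covers all 5 demand points.
But {D1, D3} covers everything, so the minimum is 2.

2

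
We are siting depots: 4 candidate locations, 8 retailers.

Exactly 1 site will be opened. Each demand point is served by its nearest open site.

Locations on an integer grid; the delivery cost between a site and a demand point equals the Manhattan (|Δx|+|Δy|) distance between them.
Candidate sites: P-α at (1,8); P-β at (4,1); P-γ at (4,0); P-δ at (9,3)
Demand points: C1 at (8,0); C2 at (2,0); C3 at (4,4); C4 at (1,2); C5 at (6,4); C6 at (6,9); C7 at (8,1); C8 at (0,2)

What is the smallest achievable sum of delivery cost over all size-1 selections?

39

Open {P-β}.
  C1→P-β 5, C2→P-β 3, C3→P-β 3, C4→P-β 4, C5→P-β 5, C6→P-β 10, C7→P-β 4, C8→P-β 5  ⇒ total 39.
Compare {P-γ}: total 43.
Compare {P-δ}: total 55.
No size-1 selection does better; minimum is 39.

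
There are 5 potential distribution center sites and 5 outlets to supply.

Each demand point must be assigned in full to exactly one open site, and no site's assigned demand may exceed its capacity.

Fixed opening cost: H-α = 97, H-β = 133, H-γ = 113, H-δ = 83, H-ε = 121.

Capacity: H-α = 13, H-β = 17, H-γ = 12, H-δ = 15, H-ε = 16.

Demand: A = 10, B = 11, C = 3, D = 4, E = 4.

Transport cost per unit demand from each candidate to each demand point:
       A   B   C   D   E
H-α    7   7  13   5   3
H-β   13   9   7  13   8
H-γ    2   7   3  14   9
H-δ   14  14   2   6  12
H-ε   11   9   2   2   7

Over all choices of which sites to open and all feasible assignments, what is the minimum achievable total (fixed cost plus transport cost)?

Open {H-α, H-γ, H-δ}; cheapest assignment that respects the capacities:
  H-α (cap 13, load 11): B — cost 11×7 = 77
  H-γ (cap 12, load 10): A — cost 10×2 = 20
  H-δ (cap 15, load 11): C, D, E — cost 3×2 + 4×6 + 4×12 = 78
  Shipping 175, fixed 293 → total 468.
  Any other capacity-feasible assignment to {H-α, H-γ, H-δ} ships for at least 175.
Compare {H-α, H-γ, H-ε}: its best feasible assignment gives total 470.
Compare {H-γ, H-δ, H-ε}: its best feasible assignment gives total 494.
Every other set of open sites that can feasibly serve all demand totals ≥ 470 even under its best assignment. Minimum: 468.

468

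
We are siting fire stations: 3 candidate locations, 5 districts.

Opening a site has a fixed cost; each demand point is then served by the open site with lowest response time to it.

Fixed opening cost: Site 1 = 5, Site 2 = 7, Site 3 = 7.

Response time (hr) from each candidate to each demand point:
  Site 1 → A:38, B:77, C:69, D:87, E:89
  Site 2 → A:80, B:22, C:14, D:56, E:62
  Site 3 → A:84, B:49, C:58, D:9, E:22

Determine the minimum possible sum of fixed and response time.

Open {Site 1, Site 2, Site 3}: assign each demand point to its cheapest open site.
  A→Site 1 38, B→Site 2 22, C→Site 2 14, D→Site 3 9, E→Site 3 22
  response time 105, fixed 19 → total 124.
Compare {Site 2, Site 3}: response time 147 + fixed 14 = 161.
Compare {Site 1, Site 3}: response time 176 + fixed 12 = 188.
Compare {Site 1, Site 2}: response time 192 + fixed 12 = 204.
All other subsets cost ≥ 161. Minimum total cost: 124.

124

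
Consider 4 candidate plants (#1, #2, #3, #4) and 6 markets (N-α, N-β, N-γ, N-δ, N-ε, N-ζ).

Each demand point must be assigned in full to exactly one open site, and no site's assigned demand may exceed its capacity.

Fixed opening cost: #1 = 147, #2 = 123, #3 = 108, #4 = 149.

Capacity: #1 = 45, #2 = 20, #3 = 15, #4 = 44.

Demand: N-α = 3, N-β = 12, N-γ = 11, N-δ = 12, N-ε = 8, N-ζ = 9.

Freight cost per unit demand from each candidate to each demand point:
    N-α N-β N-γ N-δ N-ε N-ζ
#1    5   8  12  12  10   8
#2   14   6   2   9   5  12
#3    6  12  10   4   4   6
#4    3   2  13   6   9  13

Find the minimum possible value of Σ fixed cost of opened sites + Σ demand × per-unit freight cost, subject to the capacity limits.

Open {#2, #4}; cheapest assignment that respects the capacities:
  #2 (cap 20, load 19): N-γ, N-ε — cost 11×2 + 8×5 = 62
  #4 (cap 44, load 36): N-α, N-β, N-δ, N-ζ — cost 3×3 + 12×2 + 12×6 + 9×13 = 222
  Shipping 284, fixed 272 → total 556.
  Any other capacity-feasible assignment to {#2, #4} ships for at least 284.
Compare {#2, #3, #4}: its best feasible assignment gives total 601.
Compare {#3, #4}: its best feasible assignment gives total 640.
Every other set of open sites that can feasibly serve all demand totals ≥ 601 even under its best assignment. Minimum: 556.

556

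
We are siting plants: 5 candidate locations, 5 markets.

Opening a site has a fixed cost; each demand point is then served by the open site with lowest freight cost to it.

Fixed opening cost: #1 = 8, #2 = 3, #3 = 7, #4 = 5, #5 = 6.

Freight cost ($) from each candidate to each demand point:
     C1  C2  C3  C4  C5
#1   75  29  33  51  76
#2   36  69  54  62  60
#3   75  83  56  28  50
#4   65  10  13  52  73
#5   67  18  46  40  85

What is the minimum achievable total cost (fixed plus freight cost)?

152

Open {#2, #3, #4}: assign each demand point to its cheapest open site.
  C1→#2 36, C2→#4 10, C3→#4 13, C4→#3 28, C5→#3 50
  freight cost 137, fixed 15 → total 152.
Compare {#2, #3, #4, #5}: freight cost 137 + fixed 21 = 158.
Compare {#1, #2, #3, #4}: freight cost 137 + fixed 23 = 160.
Compare {#1, #2, #3, #4, #5}: freight cost 137 + fixed 29 = 166.
All other subsets cost ≥ 158. Minimum total cost: 152.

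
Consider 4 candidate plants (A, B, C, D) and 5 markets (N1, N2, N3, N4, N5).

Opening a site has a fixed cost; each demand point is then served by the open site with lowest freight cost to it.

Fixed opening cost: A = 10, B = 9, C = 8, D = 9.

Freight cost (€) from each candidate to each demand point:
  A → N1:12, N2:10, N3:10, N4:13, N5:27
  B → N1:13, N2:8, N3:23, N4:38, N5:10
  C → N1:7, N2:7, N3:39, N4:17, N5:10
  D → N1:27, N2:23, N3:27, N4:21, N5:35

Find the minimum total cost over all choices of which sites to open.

Open {A, C}: assign each demand point to its cheapest open site.
  N1→C 7, N2→C 7, N3→A 10, N4→A 13, N5→C 10
  freight cost 47, fixed 18 → total 65.
Compare {A, B}: freight cost 53 + fixed 19 = 72.
Compare {A, B, C}: freight cost 47 + fixed 27 = 74.
Compare {A, C, D}: freight cost 47 + fixed 27 = 74.
All other subsets cost ≥ 72. Minimum total cost: 65.

65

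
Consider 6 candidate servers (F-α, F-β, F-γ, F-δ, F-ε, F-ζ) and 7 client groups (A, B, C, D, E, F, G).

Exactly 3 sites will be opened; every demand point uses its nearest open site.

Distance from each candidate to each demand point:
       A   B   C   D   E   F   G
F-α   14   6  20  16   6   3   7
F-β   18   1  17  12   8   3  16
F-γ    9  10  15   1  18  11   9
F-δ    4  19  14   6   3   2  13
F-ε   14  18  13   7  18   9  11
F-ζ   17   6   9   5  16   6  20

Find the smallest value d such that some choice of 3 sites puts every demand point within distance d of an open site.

9

Open {F-α, F-γ, F-ζ}.
  Farthest demand point is A at distance 9 (to F-γ); all others are ≤ 9.
With {F-α, F-δ, F-ζ} the worst case is 9.
With {F-β, F-γ, F-ζ} the worst case is 9.
No size-3 selection achieves below 9.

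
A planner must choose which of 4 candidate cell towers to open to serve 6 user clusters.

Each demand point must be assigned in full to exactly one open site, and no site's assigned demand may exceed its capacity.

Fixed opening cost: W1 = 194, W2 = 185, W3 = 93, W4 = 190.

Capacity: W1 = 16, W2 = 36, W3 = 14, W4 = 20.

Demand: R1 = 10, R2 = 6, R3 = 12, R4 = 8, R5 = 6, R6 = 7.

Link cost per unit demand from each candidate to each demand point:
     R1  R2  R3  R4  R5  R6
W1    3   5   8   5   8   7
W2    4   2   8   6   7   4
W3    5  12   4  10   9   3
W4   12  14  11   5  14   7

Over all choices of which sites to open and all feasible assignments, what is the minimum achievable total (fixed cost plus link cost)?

Open {W2, W3}; cheapest assignment that respects the capacities:
  W2 (cap 36, load 36): R1, R2, R3, R4 — cost 10×4 + 6×2 + 12×8 + 8×6 = 196
  W3 (cap 14, load 13): R5, R6 — cost 6×9 + 7×3 = 75
  Shipping 271, fixed 278 → total 549.
  Any other capacity-feasible assignment to {W2, W3} ships for at least 271.
Compare {W1, W2}: its best feasible assignment gives total 641.
Compare {W2, W4}: its best feasible assignment gives total 654.
Every other set of open sites that can feasibly serve all demand totals ≥ 641 even under its best assignment. Minimum: 549.

549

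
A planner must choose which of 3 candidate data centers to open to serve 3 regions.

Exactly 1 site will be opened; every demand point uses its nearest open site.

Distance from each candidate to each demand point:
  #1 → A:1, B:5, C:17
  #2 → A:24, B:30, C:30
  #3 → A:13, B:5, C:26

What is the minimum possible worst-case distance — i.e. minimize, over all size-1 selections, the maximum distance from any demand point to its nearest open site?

17

Open {#1}.
  Farthest demand point is C at distance 17 (to #1); all others are ≤ 17.
With {#3} the worst case is 26.
With {#2} the worst case is 30.
No size-1 selection achieves below 17.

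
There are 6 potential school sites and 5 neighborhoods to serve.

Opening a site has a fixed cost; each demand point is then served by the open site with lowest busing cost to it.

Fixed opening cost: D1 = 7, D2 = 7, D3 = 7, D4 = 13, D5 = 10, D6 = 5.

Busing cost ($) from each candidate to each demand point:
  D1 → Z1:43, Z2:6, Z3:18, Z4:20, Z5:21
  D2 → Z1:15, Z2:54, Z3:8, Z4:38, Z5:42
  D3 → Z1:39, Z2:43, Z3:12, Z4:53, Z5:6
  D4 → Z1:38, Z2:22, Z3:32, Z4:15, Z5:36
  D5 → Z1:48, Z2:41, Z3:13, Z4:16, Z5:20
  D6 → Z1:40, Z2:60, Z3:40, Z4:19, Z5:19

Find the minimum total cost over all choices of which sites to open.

Open {D1, D2, D3}: assign each demand point to its cheapest open site.
  Z1→D2 15, Z2→D1 6, Z3→D2 8, Z4→D1 20, Z5→D3 6
  busing cost 55, fixed 21 → total 76.
Compare {D1, D2, D3, D6}: busing cost 54 + fixed 26 = 80.
Compare {D1, D2, D3, D5}: busing cost 51 + fixed 31 = 82.
Compare {D1, D2}: busing cost 70 + fixed 14 = 84.
All other subsets cost ≥ 80. Minimum total cost: 76.

76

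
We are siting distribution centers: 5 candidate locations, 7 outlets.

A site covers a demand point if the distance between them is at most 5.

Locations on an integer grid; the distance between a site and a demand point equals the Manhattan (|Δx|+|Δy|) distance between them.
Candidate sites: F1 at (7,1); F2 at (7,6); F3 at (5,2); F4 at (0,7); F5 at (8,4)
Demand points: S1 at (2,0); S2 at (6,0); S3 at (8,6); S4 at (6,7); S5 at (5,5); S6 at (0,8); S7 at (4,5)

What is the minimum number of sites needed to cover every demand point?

Coverage sets (demand points within 5 of each site):
  F1: {S2}
  F2: {S3, S4, S5, S7}
  F3: {S1, S2, S5, S7}
  F4: {S6}
  F5: {S3, S4, S5, S7}
No 2 sites suffice: every size-2 union leaves at least one demand point uncovered.
But {F2, F3, F4} covers everything, so the minimum is 3.

3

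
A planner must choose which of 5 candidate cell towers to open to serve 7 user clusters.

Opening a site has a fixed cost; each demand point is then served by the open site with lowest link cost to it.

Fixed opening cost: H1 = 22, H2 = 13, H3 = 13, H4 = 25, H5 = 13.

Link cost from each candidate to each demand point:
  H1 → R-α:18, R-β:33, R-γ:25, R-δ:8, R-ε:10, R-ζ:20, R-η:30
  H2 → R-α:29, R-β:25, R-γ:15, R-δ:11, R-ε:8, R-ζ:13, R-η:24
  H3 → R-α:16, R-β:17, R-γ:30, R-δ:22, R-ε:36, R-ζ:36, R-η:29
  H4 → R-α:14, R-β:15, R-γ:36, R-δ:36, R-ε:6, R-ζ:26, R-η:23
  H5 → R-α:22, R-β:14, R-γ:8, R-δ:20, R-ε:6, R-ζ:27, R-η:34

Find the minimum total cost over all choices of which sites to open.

124

Open {H2, H5}: assign each demand point to its cheapest open site.
  R-α→H5 22, R-β→H5 14, R-γ→H5 8, R-δ→H2 11, R-ε→H5 6, R-ζ→H2 13, R-η→H2 24
  link cost 98, fixed 26 → total 124.
Compare {H2, H3}: link cost 104 + fixed 26 = 130.
Compare {H2, H3, H5}: link cost 92 + fixed 39 = 131.
Compare {H2, H4}: link cost 97 + fixed 38 = 135.
All other subsets cost ≥ 130. Minimum total cost: 124.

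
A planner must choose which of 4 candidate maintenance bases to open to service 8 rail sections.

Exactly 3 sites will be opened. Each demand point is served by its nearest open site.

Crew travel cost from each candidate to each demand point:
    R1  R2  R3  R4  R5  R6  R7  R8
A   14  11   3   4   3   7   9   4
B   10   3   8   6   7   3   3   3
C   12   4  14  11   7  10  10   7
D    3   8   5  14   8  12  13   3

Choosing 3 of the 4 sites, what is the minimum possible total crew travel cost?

25

Open {A, B, D}.
  R1→D 3, R2→B 3, R3→A 3, R4→A 4, R5→A 3, R6→B 3, R7→B 3, R8→B 3  ⇒ total 25.
Compare {A, B, C}: total 32.
Compare {B, C, D}: total 33.
No size-3 selection does better; minimum is 25.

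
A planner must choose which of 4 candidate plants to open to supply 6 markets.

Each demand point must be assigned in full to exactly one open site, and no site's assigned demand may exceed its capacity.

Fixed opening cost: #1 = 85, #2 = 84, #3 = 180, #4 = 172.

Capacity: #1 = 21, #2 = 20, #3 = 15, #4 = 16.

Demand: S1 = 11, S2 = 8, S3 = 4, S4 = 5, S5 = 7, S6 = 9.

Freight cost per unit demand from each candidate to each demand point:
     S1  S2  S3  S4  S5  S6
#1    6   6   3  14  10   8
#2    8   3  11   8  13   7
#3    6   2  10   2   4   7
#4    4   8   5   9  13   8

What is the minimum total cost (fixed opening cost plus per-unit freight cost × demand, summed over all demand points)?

552

Open {#1, #2, #3}; cheapest assignment that respects the capacities:
  #1 (cap 21, load 15): S1, S3 — cost 11×6 + 4×3 = 78
  #2 (cap 20, load 17): S2, S6 — cost 8×3 + 9×7 = 87
  #3 (cap 15, load 12): S4, S5 — cost 5×2 + 7×4 = 38
  Shipping 203, fixed 349 → total 552.
  Any other capacity-feasible assignment to {#1, #2, #3} ships for at least 203.
Compare {#1, #2, #4}: its best feasible assignment gives total 599.
Compare {#2, #3, #4}: its best feasible assignment gives total 625.
Every other set of open sites that can feasibly serve all demand totals ≥ 599 even under its best assignment. Minimum: 552.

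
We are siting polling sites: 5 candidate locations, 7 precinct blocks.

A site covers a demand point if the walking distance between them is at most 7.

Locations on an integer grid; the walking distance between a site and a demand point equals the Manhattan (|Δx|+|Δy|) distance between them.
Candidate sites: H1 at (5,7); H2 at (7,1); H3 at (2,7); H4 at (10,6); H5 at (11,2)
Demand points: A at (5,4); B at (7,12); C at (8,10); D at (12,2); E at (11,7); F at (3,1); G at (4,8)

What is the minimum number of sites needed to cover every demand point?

2

Coverage sets (demand points within 7 of each site):
  H1: {A, B, C, E, G}
  H2: {A, D, F}
  H3: {A, F, G}
  H4: {A, C, D, E}
  H5: {D, E}
No single site covers all 7 demand points.
But {H1, H2} covers everything, so the minimum is 2.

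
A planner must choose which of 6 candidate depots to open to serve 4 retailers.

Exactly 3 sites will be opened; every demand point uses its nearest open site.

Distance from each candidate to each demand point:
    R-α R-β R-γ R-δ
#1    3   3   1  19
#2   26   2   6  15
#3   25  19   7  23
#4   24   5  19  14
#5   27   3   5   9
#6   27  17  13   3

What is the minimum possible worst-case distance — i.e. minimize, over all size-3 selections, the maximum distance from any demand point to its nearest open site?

Open {#1, #2, #6}.
  Farthest demand point is R-α at distance 3 (to #1); all others are ≤ 3.
With {#1, #3, #6} the worst case is 3.
With {#1, #4, #6} the worst case is 3.
No size-3 selection achieves below 3.

3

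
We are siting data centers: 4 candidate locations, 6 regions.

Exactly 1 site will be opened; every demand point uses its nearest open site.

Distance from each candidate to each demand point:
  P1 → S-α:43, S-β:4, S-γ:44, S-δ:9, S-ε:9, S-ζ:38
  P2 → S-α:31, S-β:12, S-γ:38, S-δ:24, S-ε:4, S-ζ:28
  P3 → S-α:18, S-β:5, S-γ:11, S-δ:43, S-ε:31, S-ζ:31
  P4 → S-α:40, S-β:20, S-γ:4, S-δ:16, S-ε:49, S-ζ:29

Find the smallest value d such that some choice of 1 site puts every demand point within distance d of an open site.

38

Open {P2}.
  Farthest demand point is S-γ at distance 38 (to P2); all others are ≤ 38.
With {P3} the worst case is 43.
With {P1} the worst case is 44.
No size-1 selection achieves below 38.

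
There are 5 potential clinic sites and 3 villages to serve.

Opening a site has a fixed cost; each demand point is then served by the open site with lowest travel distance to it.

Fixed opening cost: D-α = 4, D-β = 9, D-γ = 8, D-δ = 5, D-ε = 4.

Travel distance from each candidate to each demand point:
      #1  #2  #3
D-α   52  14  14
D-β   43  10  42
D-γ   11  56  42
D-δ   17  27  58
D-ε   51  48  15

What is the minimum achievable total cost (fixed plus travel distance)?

51

Open {D-α, D-γ}: assign each demand point to its cheapest open site.
  #1→D-γ 11, #2→D-α 14, #3→D-α 14
  travel distance 39, fixed 12 → total 51.
Compare {D-α, D-δ}: travel distance 45 + fixed 9 = 54.
Compare {D-α, D-γ, D-ε}: travel distance 39 + fixed 16 = 55.
Compare {D-α, D-β, D-γ}: travel distance 35 + fixed 21 = 56.
All other subsets cost ≥ 54. Minimum total cost: 51.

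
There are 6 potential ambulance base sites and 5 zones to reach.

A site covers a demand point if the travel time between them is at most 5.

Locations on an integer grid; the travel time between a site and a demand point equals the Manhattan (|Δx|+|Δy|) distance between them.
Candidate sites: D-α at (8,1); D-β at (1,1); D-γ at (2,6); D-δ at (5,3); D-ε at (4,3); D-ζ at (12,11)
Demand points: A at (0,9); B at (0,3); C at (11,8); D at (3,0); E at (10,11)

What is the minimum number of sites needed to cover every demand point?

3

Coverage sets (demand points within 5 of each site):
  D-α: {}
  D-β: {B, D}
  D-γ: {A, B}
  D-δ: {B, D}
  D-ε: {B, D}
  D-ζ: {C, E}
No 2 sites suffice: every size-2 union leaves at least one demand point uncovered.
But {D-β, D-γ, D-ζ} covers everything, so the minimum is 3.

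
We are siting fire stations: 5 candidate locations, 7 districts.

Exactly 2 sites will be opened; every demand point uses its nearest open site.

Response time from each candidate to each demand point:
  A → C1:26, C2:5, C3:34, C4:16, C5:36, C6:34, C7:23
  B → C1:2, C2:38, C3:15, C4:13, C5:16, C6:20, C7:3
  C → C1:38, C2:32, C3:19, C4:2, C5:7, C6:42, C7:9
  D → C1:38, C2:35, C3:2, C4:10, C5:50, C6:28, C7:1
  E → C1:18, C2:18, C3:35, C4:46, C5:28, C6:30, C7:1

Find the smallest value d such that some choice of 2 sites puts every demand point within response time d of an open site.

Open {A, B}.
  Farthest demand point is C6 at response time 20 (to B); all others are ≤ 20.
With {B, E} the worst case is 20.
With {D, E} the worst case is 28.
No size-2 selection achieves below 20.

20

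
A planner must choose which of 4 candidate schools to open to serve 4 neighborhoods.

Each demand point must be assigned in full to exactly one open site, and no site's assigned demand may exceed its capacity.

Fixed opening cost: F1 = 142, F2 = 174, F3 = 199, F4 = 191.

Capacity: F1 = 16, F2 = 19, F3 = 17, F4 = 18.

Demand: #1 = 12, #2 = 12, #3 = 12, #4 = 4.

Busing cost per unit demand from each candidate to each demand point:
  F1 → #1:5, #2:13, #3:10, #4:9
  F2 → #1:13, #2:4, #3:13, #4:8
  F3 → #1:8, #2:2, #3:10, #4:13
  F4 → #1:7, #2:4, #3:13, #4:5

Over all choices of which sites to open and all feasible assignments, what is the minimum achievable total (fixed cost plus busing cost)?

Open {F1, F2, F3}; cheapest assignment that respects the capacities:
  F1 (cap 16, load 12): #1 — cost 12×5 = 60
  F2 (cap 19, load 16): #2, #4 — cost 12×4 + 4×8 = 80
  F3 (cap 17, load 12): #3 — cost 12×10 = 120
  Shipping 260, fixed 515 → total 775.
  Any other capacity-feasible assignment to {F1, F2, F3} ships for at least 260.
Compare {F1, F2, F4}: its best feasible assignment gives total 779.
Compare {F1, F3, F4}: its best feasible assignment gives total 780.
Every other set of open sites that can feasibly serve all demand totals ≥ 779 even under its best assignment. Minimum: 775.

775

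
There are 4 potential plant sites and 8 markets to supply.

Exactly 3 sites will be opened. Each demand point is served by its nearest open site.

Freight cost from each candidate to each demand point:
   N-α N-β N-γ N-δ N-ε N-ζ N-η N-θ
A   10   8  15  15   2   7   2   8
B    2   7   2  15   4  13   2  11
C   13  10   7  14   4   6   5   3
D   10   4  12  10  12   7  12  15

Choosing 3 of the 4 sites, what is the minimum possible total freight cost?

Open {B, C, D}.
  N-α→B 2, N-β→D 4, N-γ→B 2, N-δ→D 10, N-ε→B 4, N-ζ→C 6, N-η→B 2, N-θ→C 3  ⇒ total 33.
Compare {A, B, D}: total 37.
Compare {A, B, C}: total 38.
No size-3 selection does better; minimum is 33.

33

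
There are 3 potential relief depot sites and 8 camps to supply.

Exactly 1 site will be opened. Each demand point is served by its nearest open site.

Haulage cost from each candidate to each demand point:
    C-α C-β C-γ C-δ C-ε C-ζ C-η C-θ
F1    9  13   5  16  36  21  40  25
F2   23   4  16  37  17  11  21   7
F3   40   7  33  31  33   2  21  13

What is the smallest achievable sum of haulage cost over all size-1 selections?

136

Open {F2}.
  C-α→F2 23, C-β→F2 4, C-γ→F2 16, C-δ→F2 37, C-ε→F2 17, C-ζ→F2 11, C-η→F2 21, C-θ→F2 7  ⇒ total 136.
Compare {F1}: total 165.
Compare {F3}: total 180.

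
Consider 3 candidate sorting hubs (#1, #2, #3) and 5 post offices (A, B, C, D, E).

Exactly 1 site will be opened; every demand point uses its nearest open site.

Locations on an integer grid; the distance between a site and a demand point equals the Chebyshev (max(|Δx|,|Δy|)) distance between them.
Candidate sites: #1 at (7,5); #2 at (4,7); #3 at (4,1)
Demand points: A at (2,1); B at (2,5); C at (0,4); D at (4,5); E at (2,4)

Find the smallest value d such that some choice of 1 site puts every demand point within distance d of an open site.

Open {#3}.
  Farthest demand point is B at distance 4 (to #3); all others are ≤ 4.
With {#2} the worst case is 6.
With {#1} the worst case is 7.
No size-1 selection achieves below 4.

4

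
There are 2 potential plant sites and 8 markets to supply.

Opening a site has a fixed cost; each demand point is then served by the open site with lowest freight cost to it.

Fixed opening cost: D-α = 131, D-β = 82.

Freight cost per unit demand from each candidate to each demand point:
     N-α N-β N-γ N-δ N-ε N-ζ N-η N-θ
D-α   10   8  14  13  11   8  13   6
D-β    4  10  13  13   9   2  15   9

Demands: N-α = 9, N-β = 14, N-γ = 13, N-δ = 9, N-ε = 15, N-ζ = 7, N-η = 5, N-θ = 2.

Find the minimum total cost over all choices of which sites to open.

Open {D-β}: assign each demand point to its cheapest open site.
  N-α→D-β 9×4=36, N-β→D-β 14×10=140, N-γ→D-β 13×13=169, N-δ→D-β 9×13=117, N-ε→D-β 15×9=135, N-ζ→D-β 7×2=14, N-η→D-β 5×15=75, N-θ→D-β 2×9=18
  freight cost 704, fixed 82 → total 786.
Compare {D-α, D-β}: freight cost 660 + fixed 213 = 873.
Compare {D-α}: freight cost 799 + fixed 131 = 930.

786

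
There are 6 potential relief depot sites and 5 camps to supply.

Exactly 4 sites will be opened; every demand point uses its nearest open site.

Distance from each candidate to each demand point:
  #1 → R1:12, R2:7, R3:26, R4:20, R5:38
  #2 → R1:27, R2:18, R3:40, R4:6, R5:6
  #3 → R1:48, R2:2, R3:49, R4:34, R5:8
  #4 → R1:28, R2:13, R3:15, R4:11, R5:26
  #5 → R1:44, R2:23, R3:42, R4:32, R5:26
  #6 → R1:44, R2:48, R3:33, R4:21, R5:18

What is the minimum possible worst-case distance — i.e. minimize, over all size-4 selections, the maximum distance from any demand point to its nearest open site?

Open {#1, #2, #3, #4}.
  Farthest demand point is R3 at distance 15 (to #4); all others are ≤ 15.
With {#1, #2, #4, #5} the worst case is 15.
With {#1, #2, #4, #6} the worst case is 15.
No size-4 selection achieves below 15.

15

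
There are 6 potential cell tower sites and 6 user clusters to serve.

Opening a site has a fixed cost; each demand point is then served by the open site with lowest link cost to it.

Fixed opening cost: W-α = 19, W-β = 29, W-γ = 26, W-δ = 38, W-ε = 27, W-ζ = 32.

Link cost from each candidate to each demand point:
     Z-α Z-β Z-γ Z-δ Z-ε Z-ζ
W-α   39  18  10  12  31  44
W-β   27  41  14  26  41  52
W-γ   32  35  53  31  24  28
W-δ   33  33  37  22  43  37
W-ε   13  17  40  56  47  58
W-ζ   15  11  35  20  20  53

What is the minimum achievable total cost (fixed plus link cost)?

Open {W-α, W-ζ}: assign each demand point to its cheapest open site.
  Z-α→W-ζ 15, Z-β→W-ζ 11, Z-γ→W-α 10, Z-δ→W-α 12, Z-ε→W-ζ 20, Z-ζ→W-α 44
  link cost 112, fixed 51 → total 163.
Compare {W-α, W-γ}: link cost 124 + fixed 45 = 169.
Compare {W-α}: link cost 154 + fixed 19 = 173.
Compare {W-α, W-ε}: link cost 127 + fixed 46 = 173.
All other subsets cost ≥ 169. Minimum total cost: 163.

163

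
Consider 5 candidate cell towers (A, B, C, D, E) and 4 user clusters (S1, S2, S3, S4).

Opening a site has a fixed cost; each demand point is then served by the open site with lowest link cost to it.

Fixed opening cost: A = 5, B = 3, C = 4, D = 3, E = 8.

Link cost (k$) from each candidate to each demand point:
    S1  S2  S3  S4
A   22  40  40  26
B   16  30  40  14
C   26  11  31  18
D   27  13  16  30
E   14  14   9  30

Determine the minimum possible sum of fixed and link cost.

Open {B, E}: assign each demand point to its cheapest open site.
  S1→E 14, S2→E 14, S3→E 9, S4→B 14
  link cost 51, fixed 11 → total 62.
Compare {B, C, E}: link cost 48 + fixed 15 = 63.
Compare {C, E}: link cost 52 + fixed 12 = 64.
Compare {B, D, E}: link cost 50 + fixed 14 = 64.
All other subsets cost ≥ 63. Minimum total cost: 62.

62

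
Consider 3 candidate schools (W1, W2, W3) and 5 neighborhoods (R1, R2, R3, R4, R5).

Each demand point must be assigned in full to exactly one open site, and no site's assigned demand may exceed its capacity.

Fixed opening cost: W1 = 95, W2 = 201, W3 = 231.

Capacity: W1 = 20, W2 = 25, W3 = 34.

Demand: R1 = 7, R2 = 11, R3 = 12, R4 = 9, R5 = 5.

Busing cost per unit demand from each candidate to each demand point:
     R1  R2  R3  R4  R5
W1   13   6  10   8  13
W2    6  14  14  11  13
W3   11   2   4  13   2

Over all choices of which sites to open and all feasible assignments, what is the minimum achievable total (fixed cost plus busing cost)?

569

Open {W1, W3}; cheapest assignment that respects the capacities:
  W1 (cap 20, load 16): R1, R4 — cost 7×13 + 9×8 = 163
  W3 (cap 34, load 28): R2, R3, R5 — cost 11×2 + 12×4 + 5×2 = 80
  Shipping 243, fixed 326 → total 569.
  Any other capacity-feasible assignment to {W1, W3} ships for at least 243.
Compare {W2, W3}: its best feasible assignment gives total 653.
Compare {W1, W2}: its best feasible assignment gives total 709.
Every other set of open sites that can feasibly serve all demand totals ≥ 653 even under its best assignment. Minimum: 569.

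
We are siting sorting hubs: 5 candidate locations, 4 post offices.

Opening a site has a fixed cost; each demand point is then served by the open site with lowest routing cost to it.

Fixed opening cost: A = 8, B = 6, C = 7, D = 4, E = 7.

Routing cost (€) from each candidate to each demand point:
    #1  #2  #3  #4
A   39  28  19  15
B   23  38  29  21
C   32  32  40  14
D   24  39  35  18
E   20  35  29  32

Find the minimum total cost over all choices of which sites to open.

Open {A, E}: assign each demand point to its cheapest open site.
  #1→E 20, #2→A 28, #3→A 19, #4→A 15
  routing cost 82, fixed 15 → total 97.
Compare {A, D}: routing cost 86 + fixed 12 = 98.
Compare {A, B}: routing cost 85 + fixed 14 = 99.
Compare {A, D, E}: routing cost 82 + fixed 19 = 101.
All other subsets cost ≥ 98. Minimum total cost: 97.

97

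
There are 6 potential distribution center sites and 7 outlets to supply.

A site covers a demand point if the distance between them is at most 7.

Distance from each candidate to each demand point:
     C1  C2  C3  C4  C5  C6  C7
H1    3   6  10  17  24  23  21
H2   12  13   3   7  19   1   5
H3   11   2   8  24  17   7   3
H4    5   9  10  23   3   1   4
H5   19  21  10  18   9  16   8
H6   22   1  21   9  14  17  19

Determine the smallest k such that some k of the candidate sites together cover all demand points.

3

Coverage sets (demand points within 7 of each site):
  H1: {C1, C2}
  H2: {C3, C4, C6, C7}
  H3: {C2, C6, C7}
  H4: {C1, C5, C6, C7}
  H5: {}
  H6: {C2}
No 2 sites suffice: every size-2 union leaves at least one demand point uncovered.
But {H1, H2, H4} covers everything, so the minimum is 3.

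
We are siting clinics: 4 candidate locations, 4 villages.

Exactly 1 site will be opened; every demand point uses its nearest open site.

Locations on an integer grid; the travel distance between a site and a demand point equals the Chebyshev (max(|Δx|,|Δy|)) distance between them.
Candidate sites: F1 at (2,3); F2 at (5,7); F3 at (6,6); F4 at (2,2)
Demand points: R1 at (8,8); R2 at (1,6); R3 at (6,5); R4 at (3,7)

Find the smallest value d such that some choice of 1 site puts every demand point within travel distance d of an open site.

Open {F2}.
  Farthest demand point is R2 at travel distance 4 (to F2); all others are ≤ 4.
With {F3} the worst case is 5.
With {F1} the worst case is 6.
No size-1 selection achieves below 4.

4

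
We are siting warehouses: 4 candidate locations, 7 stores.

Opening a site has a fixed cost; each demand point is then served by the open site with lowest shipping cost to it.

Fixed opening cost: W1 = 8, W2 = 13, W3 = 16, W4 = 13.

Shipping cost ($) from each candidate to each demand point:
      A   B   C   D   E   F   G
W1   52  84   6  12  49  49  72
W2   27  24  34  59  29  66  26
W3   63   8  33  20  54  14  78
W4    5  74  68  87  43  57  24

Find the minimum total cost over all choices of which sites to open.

Open {W1, W2, W3, W4}: assign each demand point to its cheapest open site.
  A→W4 5, B→W3 8, C→W1 6, D→W1 12, E→W2 29, F→W3 14, G→W4 24
  shipping cost 98, fixed 50 → total 148.
Compare {W1, W3, W4}: shipping cost 112 + fixed 37 = 149.
Compare {W1, W2, W3}: shipping cost 122 + fixed 37 = 159.
Compare {W2, W3, W4}: shipping cost 133 + fixed 42 = 175.
All other subsets cost ≥ 149. Minimum total cost: 148.

148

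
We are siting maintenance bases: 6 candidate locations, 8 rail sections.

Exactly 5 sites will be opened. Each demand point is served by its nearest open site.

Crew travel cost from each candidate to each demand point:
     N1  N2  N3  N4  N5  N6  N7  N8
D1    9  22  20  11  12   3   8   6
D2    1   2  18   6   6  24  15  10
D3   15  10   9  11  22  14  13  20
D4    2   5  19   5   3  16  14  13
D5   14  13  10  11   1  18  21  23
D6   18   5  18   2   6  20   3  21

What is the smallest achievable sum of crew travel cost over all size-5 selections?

27

Open {D1, D2, D3, D5, D6}.
  N1→D2 1, N2→D2 2, N3→D3 9, N4→D6 2, N5→D5 1, N6→D1 3, N7→D6 3, N8→D1 6  ⇒ total 27.
Compare {D1, D2, D4, D5, D6}: total 28.
Compare {D1, D2, D3, D4, D6}: total 29.
No size-5 selection does better; minimum is 27.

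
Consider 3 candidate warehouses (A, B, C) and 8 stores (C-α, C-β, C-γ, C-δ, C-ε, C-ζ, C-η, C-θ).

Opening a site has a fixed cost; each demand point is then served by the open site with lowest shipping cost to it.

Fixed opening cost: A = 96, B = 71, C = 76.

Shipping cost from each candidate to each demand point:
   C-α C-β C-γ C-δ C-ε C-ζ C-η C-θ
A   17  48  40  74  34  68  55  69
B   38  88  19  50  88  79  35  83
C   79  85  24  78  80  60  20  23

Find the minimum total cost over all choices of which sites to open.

472

Open {A, C}: assign each demand point to its cheapest open site.
  C-α→A 17, C-β→A 48, C-γ→C 24, C-δ→A 74, C-ε→A 34, C-ζ→C 60, C-η→C 20, C-θ→C 23
  shipping cost 300, fixed 172 → total 472.
Compare {A}: shipping cost 405 + fixed 96 = 501.
Compare {A, B}: shipping cost 340 + fixed 167 = 507.
Compare {A, B, C}: shipping cost 271 + fixed 243 = 514.
All other subsets cost ≥ 501. Minimum total cost: 472.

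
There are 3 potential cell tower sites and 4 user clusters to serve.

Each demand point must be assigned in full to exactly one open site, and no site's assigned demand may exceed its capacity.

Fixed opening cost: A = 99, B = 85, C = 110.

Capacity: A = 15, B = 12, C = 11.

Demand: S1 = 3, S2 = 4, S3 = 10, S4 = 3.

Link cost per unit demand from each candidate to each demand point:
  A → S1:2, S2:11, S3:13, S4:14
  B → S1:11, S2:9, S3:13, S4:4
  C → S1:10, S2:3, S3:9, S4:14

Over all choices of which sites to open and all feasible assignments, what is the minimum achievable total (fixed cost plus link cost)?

366

Open {B, C}; cheapest assignment that respects the capacities:
  B (cap 12, load 10): S1, S2, S4 — cost 3×11 + 4×9 + 3×4 = 81
  C (cap 11, load 10): S3 — cost 10×9 = 90
  Shipping 171, fixed 195 → total 366.
  Any other capacity-feasible assignment to {B, C} ships for at least 171.
Compare {A, B}: its best feasible assignment gives total 368.
Compare {A, C}: its best feasible assignment gives total 391.
Every other set of open sites that can feasibly serve all demand totals ≥ 368 even under its best assignment. Minimum: 366.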